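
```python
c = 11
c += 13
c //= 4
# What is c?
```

Trace (tracking c):
c = 11  # -> c = 11
c += 13  # -> c = 24
c //= 4  # -> c = 6

Answer: 6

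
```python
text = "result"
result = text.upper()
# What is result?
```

Answer: 'RESULT'

Derivation:
Trace (tracking result):
text = 'result'  # -> text = 'result'
result = text.upper()  # -> result = 'RESULT'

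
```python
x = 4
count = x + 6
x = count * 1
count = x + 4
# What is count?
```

Trace (tracking count):
x = 4  # -> x = 4
count = x + 6  # -> count = 10
x = count * 1  # -> x = 10
count = x + 4  # -> count = 14

Answer: 14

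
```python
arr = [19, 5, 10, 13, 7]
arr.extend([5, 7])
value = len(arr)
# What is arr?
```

Trace (tracking arr):
arr = [19, 5, 10, 13, 7]  # -> arr = [19, 5, 10, 13, 7]
arr.extend([5, 7])  # -> arr = [19, 5, 10, 13, 7, 5, 7]
value = len(arr)  # -> value = 7

Answer: [19, 5, 10, 13, 7, 5, 7]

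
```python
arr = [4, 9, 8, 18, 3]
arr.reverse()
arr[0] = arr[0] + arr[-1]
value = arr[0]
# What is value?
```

Answer: 7

Derivation:
Trace (tracking value):
arr = [4, 9, 8, 18, 3]  # -> arr = [4, 9, 8, 18, 3]
arr.reverse()  # -> arr = [3, 18, 8, 9, 4]
arr[0] = arr[0] + arr[-1]  # -> arr = [7, 18, 8, 9, 4]
value = arr[0]  # -> value = 7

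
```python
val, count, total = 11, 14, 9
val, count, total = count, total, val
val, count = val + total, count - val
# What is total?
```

Trace (tracking total):
val, count, total = (11, 14, 9)  # -> val = 11, count = 14, total = 9
val, count, total = (count, total, val)  # -> val = 14, count = 9, total = 11
val, count = (val + total, count - val)  # -> val = 25, count = -5

Answer: 11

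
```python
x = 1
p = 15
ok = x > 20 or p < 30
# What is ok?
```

Answer: True

Derivation:
Trace (tracking ok):
x = 1  # -> x = 1
p = 15  # -> p = 15
ok = x > 20 or p < 30  # -> ok = True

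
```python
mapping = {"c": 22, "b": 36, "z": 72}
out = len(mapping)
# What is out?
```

Trace (tracking out):
mapping = {'c': 22, 'b': 36, 'z': 72}  # -> mapping = {'c': 22, 'b': 36, 'z': 72}
out = len(mapping)  # -> out = 3

Answer: 3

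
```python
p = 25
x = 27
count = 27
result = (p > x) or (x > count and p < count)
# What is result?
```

Answer: False

Derivation:
Trace (tracking result):
p = 25  # -> p = 25
x = 27  # -> x = 27
count = 27  # -> count = 27
result = p > x or (x > count and p < count)  # -> result = False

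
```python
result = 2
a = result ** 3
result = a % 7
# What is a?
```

Answer: 8

Derivation:
Trace (tracking a):
result = 2  # -> result = 2
a = result ** 3  # -> a = 8
result = a % 7  # -> result = 1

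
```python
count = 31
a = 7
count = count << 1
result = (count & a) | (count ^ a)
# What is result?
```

Answer: 63

Derivation:
Trace (tracking result):
count = 31  # -> count = 31
a = 7  # -> a = 7
count = count << 1  # -> count = 62
result = count & a | count ^ a  # -> result = 63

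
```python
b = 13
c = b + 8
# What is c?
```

Trace (tracking c):
b = 13  # -> b = 13
c = b + 8  # -> c = 21

Answer: 21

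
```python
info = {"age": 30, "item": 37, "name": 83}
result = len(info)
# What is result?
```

Trace (tracking result):
info = {'age': 30, 'item': 37, 'name': 83}  # -> info = {'age': 30, 'item': 37, 'name': 83}
result = len(info)  # -> result = 3

Answer: 3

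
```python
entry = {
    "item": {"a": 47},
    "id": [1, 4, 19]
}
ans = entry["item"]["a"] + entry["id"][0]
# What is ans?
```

Trace (tracking ans):
entry = {'item': {'a': 47}, 'id': [1, 4, 19]}  # -> entry = {'item': {'a': 47}, 'id': [1, 4, 19]}
ans = entry['item']['a'] + entry['id'][0]  # -> ans = 48

Answer: 48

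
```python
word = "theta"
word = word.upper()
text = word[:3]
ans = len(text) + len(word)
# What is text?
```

Trace (tracking text):
word = 'theta'  # -> word = 'theta'
word = word.upper()  # -> word = 'THETA'
text = word[:3]  # -> text = 'THE'
ans = len(text) + len(word)  # -> ans = 8

Answer: 'THE'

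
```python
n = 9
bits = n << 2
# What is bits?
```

Trace (tracking bits):
n = 9  # -> n = 9
bits = n << 2  # -> bits = 36

Answer: 36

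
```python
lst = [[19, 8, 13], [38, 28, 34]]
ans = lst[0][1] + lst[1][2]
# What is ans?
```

Trace (tracking ans):
lst = [[19, 8, 13], [38, 28, 34]]  # -> lst = [[19, 8, 13], [38, 28, 34]]
ans = lst[0][1] + lst[1][2]  # -> ans = 42

Answer: 42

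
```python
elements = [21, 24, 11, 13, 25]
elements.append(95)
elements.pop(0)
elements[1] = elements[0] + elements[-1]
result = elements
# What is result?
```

Answer: [24, 119, 13, 25, 95]

Derivation:
Trace (tracking result):
elements = [21, 24, 11, 13, 25]  # -> elements = [21, 24, 11, 13, 25]
elements.append(95)  # -> elements = [21, 24, 11, 13, 25, 95]
elements.pop(0)  # -> elements = [24, 11, 13, 25, 95]
elements[1] = elements[0] + elements[-1]  # -> elements = [24, 119, 13, 25, 95]
result = elements  # -> result = [24, 119, 13, 25, 95]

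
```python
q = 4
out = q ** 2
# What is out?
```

Trace (tracking out):
q = 4  # -> q = 4
out = q ** 2  # -> out = 16

Answer: 16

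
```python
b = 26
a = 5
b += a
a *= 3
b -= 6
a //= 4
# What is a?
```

Answer: 3

Derivation:
Trace (tracking a):
b = 26  # -> b = 26
a = 5  # -> a = 5
b += a  # -> b = 31
a *= 3  # -> a = 15
b -= 6  # -> b = 25
a //= 4  # -> a = 3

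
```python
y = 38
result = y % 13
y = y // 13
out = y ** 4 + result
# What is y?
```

Trace (tracking y):
y = 38  # -> y = 38
result = y % 13  # -> result = 12
y = y // 13  # -> y = 2
out = y ** 4 + result  # -> out = 28

Answer: 2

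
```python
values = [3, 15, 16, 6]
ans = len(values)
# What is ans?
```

Answer: 4

Derivation:
Trace (tracking ans):
values = [3, 15, 16, 6]  # -> values = [3, 15, 16, 6]
ans = len(values)  # -> ans = 4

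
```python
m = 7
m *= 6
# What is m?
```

Answer: 42

Derivation:
Trace (tracking m):
m = 7  # -> m = 7
m *= 6  # -> m = 42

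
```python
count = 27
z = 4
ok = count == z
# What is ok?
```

Trace (tracking ok):
count = 27  # -> count = 27
z = 4  # -> z = 4
ok = count == z  # -> ok = False

Answer: False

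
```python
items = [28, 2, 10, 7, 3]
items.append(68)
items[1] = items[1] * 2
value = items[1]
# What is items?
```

Answer: [28, 4, 10, 7, 3, 68]

Derivation:
Trace (tracking items):
items = [28, 2, 10, 7, 3]  # -> items = [28, 2, 10, 7, 3]
items.append(68)  # -> items = [28, 2, 10, 7, 3, 68]
items[1] = items[1] * 2  # -> items = [28, 4, 10, 7, 3, 68]
value = items[1]  # -> value = 4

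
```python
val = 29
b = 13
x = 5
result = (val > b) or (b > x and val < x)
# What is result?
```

Trace (tracking result):
val = 29  # -> val = 29
b = 13  # -> b = 13
x = 5  # -> x = 5
result = val > b or (b > x and val < x)  # -> result = True

Answer: True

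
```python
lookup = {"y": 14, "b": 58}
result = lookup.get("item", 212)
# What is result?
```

Trace (tracking result):
lookup = {'y': 14, 'b': 58}  # -> lookup = {'y': 14, 'b': 58}
result = lookup.get('item', 212)  # -> result = 212

Answer: 212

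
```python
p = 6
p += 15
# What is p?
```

Answer: 21

Derivation:
Trace (tracking p):
p = 6  # -> p = 6
p += 15  # -> p = 21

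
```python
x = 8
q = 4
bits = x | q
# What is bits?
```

Trace (tracking bits):
x = 8  # -> x = 8
q = 4  # -> q = 4
bits = x | q  # -> bits = 12

Answer: 12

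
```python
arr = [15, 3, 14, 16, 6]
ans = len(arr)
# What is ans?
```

Trace (tracking ans):
arr = [15, 3, 14, 16, 6]  # -> arr = [15, 3, 14, 16, 6]
ans = len(arr)  # -> ans = 5

Answer: 5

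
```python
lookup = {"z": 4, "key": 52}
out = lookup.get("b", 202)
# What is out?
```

Answer: 202

Derivation:
Trace (tracking out):
lookup = {'z': 4, 'key': 52}  # -> lookup = {'z': 4, 'key': 52}
out = lookup.get('b', 202)  # -> out = 202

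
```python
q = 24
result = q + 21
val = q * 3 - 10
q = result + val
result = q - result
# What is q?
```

Trace (tracking q):
q = 24  # -> q = 24
result = q + 21  # -> result = 45
val = q * 3 - 10  # -> val = 62
q = result + val  # -> q = 107
result = q - result  # -> result = 62

Answer: 107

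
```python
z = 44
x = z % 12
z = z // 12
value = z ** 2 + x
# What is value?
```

Answer: 17

Derivation:
Trace (tracking value):
z = 44  # -> z = 44
x = z % 12  # -> x = 8
z = z // 12  # -> z = 3
value = z ** 2 + x  # -> value = 17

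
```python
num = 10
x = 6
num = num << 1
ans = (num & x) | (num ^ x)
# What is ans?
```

Answer: 22

Derivation:
Trace (tracking ans):
num = 10  # -> num = 10
x = 6  # -> x = 6
num = num << 1  # -> num = 20
ans = num & x | num ^ x  # -> ans = 22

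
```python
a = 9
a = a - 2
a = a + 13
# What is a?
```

Trace (tracking a):
a = 9  # -> a = 9
a = a - 2  # -> a = 7
a = a + 13  # -> a = 20

Answer: 20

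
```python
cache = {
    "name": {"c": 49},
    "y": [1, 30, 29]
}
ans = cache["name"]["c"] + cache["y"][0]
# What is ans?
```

Answer: 50

Derivation:
Trace (tracking ans):
cache = {'name': {'c': 49}, 'y': [1, 30, 29]}  # -> cache = {'name': {'c': 49}, 'y': [1, 30, 29]}
ans = cache['name']['c'] + cache['y'][0]  # -> ans = 50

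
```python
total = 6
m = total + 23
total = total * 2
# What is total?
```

Trace (tracking total):
total = 6  # -> total = 6
m = total + 23  # -> m = 29
total = total * 2  # -> total = 12

Answer: 12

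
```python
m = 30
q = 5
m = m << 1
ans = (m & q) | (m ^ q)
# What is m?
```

Answer: 60

Derivation:
Trace (tracking m):
m = 30  # -> m = 30
q = 5  # -> q = 5
m = m << 1  # -> m = 60
ans = m & q | m ^ q  # -> ans = 61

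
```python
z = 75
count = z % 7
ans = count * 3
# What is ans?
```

Answer: 15

Derivation:
Trace (tracking ans):
z = 75  # -> z = 75
count = z % 7  # -> count = 5
ans = count * 3  # -> ans = 15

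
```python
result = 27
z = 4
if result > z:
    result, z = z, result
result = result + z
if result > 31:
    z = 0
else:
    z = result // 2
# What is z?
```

Trace (tracking z):
result = 27  # -> result = 27
z = 4  # -> z = 4
if result > z:  # condition is True
    result, z = (z, result)  # -> result = 4, z = 27
result = result + z  # -> result = 31
if result > 31:  # condition is False
else:
    z = result // 2  # -> z = 15

Answer: 15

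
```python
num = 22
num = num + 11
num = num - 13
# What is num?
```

Answer: 20

Derivation:
Trace (tracking num):
num = 22  # -> num = 22
num = num + 11  # -> num = 33
num = num - 13  # -> num = 20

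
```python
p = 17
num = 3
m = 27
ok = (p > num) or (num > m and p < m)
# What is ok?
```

Answer: True

Derivation:
Trace (tracking ok):
p = 17  # -> p = 17
num = 3  # -> num = 3
m = 27  # -> m = 27
ok = p > num or (num > m and p < m)  # -> ok = True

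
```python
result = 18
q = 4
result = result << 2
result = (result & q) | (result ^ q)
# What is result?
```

Trace (tracking result):
result = 18  # -> result = 18
q = 4  # -> q = 4
result = result << 2  # -> result = 72
result = result & q | result ^ q  # -> result = 76

Answer: 76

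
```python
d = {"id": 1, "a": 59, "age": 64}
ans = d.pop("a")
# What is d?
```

Answer: {'id': 1, 'age': 64}

Derivation:
Trace (tracking d):
d = {'id': 1, 'a': 59, 'age': 64}  # -> d = {'id': 1, 'a': 59, 'age': 64}
ans = d.pop('a')  # -> ans = 59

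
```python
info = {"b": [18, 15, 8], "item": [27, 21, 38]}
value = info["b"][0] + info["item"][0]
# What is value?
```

Trace (tracking value):
info = {'b': [18, 15, 8], 'item': [27, 21, 38]}  # -> info = {'b': [18, 15, 8], 'item': [27, 21, 38]}
value = info['b'][0] + info['item'][0]  # -> value = 45

Answer: 45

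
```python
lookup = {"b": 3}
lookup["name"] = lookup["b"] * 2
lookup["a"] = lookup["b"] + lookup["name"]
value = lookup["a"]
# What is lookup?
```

Answer: {'b': 3, 'name': 6, 'a': 9}

Derivation:
Trace (tracking lookup):
lookup = {'b': 3}  # -> lookup = {'b': 3}
lookup['name'] = lookup['b'] * 2  # -> lookup = {'b': 3, 'name': 6}
lookup['a'] = lookup['b'] + lookup['name']  # -> lookup = {'b': 3, 'name': 6, 'a': 9}
value = lookup['a']  # -> value = 9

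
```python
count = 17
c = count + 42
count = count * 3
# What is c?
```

Trace (tracking c):
count = 17  # -> count = 17
c = count + 42  # -> c = 59
count = count * 3  # -> count = 51

Answer: 59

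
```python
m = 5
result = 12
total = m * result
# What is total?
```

Answer: 60

Derivation:
Trace (tracking total):
m = 5  # -> m = 5
result = 12  # -> result = 12
total = m * result  # -> total = 60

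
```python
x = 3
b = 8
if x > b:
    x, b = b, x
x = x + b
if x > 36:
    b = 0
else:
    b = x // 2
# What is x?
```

Trace (tracking x):
x = 3  # -> x = 3
b = 8  # -> b = 8
if x > b:  # condition is False
x = x + b  # -> x = 11
if x > 36:  # condition is False
else:
    b = x // 2  # -> b = 5

Answer: 11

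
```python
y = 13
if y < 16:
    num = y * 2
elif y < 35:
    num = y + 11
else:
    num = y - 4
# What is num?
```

Trace (tracking num):
y = 13  # -> y = 13
if y < 16:  # condition is True
    num = y * 2  # -> num = 26

Answer: 26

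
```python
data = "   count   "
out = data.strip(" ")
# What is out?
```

Answer: 'count'

Derivation:
Trace (tracking out):
data = '   count   '  # -> data = '   count   '
out = data.strip(' ')  # -> out = 'count'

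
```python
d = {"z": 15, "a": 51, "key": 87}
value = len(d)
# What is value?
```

Answer: 3

Derivation:
Trace (tracking value):
d = {'z': 15, 'a': 51, 'key': 87}  # -> d = {'z': 15, 'a': 51, 'key': 87}
value = len(d)  # -> value = 3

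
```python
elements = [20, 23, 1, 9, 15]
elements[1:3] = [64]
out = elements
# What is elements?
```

Answer: [20, 64, 9, 15]

Derivation:
Trace (tracking elements):
elements = [20, 23, 1, 9, 15]  # -> elements = [20, 23, 1, 9, 15]
elements[1:3] = [64]  # -> elements = [20, 64, 9, 15]
out = elements  # -> out = [20, 64, 9, 15]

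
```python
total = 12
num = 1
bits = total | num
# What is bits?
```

Trace (tracking bits):
total = 12  # -> total = 12
num = 1  # -> num = 1
bits = total | num  # -> bits = 13

Answer: 13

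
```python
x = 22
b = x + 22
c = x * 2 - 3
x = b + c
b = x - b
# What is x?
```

Answer: 85

Derivation:
Trace (tracking x):
x = 22  # -> x = 22
b = x + 22  # -> b = 44
c = x * 2 - 3  # -> c = 41
x = b + c  # -> x = 85
b = x - b  # -> b = 41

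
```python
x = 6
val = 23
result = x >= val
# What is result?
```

Answer: False

Derivation:
Trace (tracking result):
x = 6  # -> x = 6
val = 23  # -> val = 23
result = x >= val  # -> result = False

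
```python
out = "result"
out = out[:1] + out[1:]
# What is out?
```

Answer: 'result'

Derivation:
Trace (tracking out):
out = 'result'  # -> out = 'result'
out = out[:1] + out[1:]  # -> out = 'result'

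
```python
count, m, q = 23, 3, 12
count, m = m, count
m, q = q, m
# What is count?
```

Trace (tracking count):
count, m, q = (23, 3, 12)  # -> count = 23, m = 3, q = 12
count, m = (m, count)  # -> count = 3, m = 23
m, q = (q, m)  # -> m = 12, q = 23

Answer: 3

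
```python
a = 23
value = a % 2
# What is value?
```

Answer: 1

Derivation:
Trace (tracking value):
a = 23  # -> a = 23
value = a % 2  # -> value = 1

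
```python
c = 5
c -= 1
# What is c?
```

Trace (tracking c):
c = 5  # -> c = 5
c -= 1  # -> c = 4

Answer: 4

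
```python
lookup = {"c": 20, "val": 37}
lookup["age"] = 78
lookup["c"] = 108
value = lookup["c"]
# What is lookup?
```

Answer: {'c': 108, 'val': 37, 'age': 78}

Derivation:
Trace (tracking lookup):
lookup = {'c': 20, 'val': 37}  # -> lookup = {'c': 20, 'val': 37}
lookup['age'] = 78  # -> lookup = {'c': 20, 'val': 37, 'age': 78}
lookup['c'] = 108  # -> lookup = {'c': 108, 'val': 37, 'age': 78}
value = lookup['c']  # -> value = 108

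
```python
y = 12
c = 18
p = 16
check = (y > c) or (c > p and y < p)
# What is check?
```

Answer: True

Derivation:
Trace (tracking check):
y = 12  # -> y = 12
c = 18  # -> c = 18
p = 16  # -> p = 16
check = y > c or (c > p and y < p)  # -> check = True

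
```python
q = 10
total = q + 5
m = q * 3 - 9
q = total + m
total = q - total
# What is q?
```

Answer: 36

Derivation:
Trace (tracking q):
q = 10  # -> q = 10
total = q + 5  # -> total = 15
m = q * 3 - 9  # -> m = 21
q = total + m  # -> q = 36
total = q - total  # -> total = 21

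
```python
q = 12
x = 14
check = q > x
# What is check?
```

Answer: False

Derivation:
Trace (tracking check):
q = 12  # -> q = 12
x = 14  # -> x = 14
check = q > x  # -> check = False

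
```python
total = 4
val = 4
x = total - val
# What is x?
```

Answer: 0

Derivation:
Trace (tracking x):
total = 4  # -> total = 4
val = 4  # -> val = 4
x = total - val  # -> x = 0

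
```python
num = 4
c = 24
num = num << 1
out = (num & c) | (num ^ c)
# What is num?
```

Answer: 8

Derivation:
Trace (tracking num):
num = 4  # -> num = 4
c = 24  # -> c = 24
num = num << 1  # -> num = 8
out = num & c | num ^ c  # -> out = 24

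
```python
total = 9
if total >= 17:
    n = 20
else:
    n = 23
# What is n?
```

Trace (tracking n):
total = 9  # -> total = 9
if total >= 17:  # condition is False
else:
    n = 23  # -> n = 23

Answer: 23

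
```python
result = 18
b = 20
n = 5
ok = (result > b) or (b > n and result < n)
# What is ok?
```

Trace (tracking ok):
result = 18  # -> result = 18
b = 20  # -> b = 20
n = 5  # -> n = 5
ok = result > b or (b > n and result < n)  # -> ok = False

Answer: False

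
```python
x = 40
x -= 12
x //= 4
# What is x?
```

Trace (tracking x):
x = 40  # -> x = 40
x -= 12  # -> x = 28
x //= 4  # -> x = 7

Answer: 7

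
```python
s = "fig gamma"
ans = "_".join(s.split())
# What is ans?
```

Answer: 'fig_gamma'

Derivation:
Trace (tracking ans):
s = 'fig gamma'  # -> s = 'fig gamma'
ans = '_'.join(s.split())  # -> ans = 'fig_gamma'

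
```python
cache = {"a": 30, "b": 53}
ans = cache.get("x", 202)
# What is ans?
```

Answer: 202

Derivation:
Trace (tracking ans):
cache = {'a': 30, 'b': 53}  # -> cache = {'a': 30, 'b': 53}
ans = cache.get('x', 202)  # -> ans = 202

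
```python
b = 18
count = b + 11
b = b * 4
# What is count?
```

Trace (tracking count):
b = 18  # -> b = 18
count = b + 11  # -> count = 29
b = b * 4  # -> b = 72

Answer: 29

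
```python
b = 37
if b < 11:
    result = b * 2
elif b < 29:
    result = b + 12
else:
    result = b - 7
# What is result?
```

Trace (tracking result):
b = 37  # -> b = 37
if b < 11:  # condition is False
elif b < 29:  # condition is False
else:
    result = b - 7  # -> result = 30

Answer: 30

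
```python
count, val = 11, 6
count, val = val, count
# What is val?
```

Trace (tracking val):
count, val = (11, 6)  # -> count = 11, val = 6
count, val = (val, count)  # -> count = 6, val = 11

Answer: 11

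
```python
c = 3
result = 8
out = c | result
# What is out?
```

Trace (tracking out):
c = 3  # -> c = 3
result = 8  # -> result = 8
out = c | result  # -> out = 11

Answer: 11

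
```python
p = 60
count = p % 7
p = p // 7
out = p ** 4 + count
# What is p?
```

Trace (tracking p):
p = 60  # -> p = 60
count = p % 7  # -> count = 4
p = p // 7  # -> p = 8
out = p ** 4 + count  # -> out = 4100

Answer: 8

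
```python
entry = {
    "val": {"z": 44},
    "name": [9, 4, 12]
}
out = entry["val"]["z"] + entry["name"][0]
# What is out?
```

Trace (tracking out):
entry = {'val': {'z': 44}, 'name': [9, 4, 12]}  # -> entry = {'val': {'z': 44}, 'name': [9, 4, 12]}
out = entry['val']['z'] + entry['name'][0]  # -> out = 53

Answer: 53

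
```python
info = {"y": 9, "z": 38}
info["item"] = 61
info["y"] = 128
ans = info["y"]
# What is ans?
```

Answer: 128

Derivation:
Trace (tracking ans):
info = {'y': 9, 'z': 38}  # -> info = {'y': 9, 'z': 38}
info['item'] = 61  # -> info = {'y': 9, 'z': 38, 'item': 61}
info['y'] = 128  # -> info = {'y': 128, 'z': 38, 'item': 61}
ans = info['y']  # -> ans = 128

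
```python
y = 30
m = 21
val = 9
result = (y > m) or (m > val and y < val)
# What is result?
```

Answer: True

Derivation:
Trace (tracking result):
y = 30  # -> y = 30
m = 21  # -> m = 21
val = 9  # -> val = 9
result = y > m or (m > val and y < val)  # -> result = True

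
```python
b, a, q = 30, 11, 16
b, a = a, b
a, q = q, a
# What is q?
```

Answer: 30

Derivation:
Trace (tracking q):
b, a, q = (30, 11, 16)  # -> b = 30, a = 11, q = 16
b, a = (a, b)  # -> b = 11, a = 30
a, q = (q, a)  # -> a = 16, q = 30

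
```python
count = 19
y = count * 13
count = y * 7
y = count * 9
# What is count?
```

Trace (tracking count):
count = 19  # -> count = 19
y = count * 13  # -> y = 247
count = y * 7  # -> count = 1729
y = count * 9  # -> y = 15561

Answer: 1729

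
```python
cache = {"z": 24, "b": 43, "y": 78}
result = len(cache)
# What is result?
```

Answer: 3

Derivation:
Trace (tracking result):
cache = {'z': 24, 'b': 43, 'y': 78}  # -> cache = {'z': 24, 'b': 43, 'y': 78}
result = len(cache)  # -> result = 3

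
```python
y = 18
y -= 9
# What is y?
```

Answer: 9

Derivation:
Trace (tracking y):
y = 18  # -> y = 18
y -= 9  # -> y = 9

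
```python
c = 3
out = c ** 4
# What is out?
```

Answer: 81

Derivation:
Trace (tracking out):
c = 3  # -> c = 3
out = c ** 4  # -> out = 81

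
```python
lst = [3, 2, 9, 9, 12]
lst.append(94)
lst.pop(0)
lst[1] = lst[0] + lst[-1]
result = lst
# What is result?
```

Answer: [2, 96, 9, 12, 94]

Derivation:
Trace (tracking result):
lst = [3, 2, 9, 9, 12]  # -> lst = [3, 2, 9, 9, 12]
lst.append(94)  # -> lst = [3, 2, 9, 9, 12, 94]
lst.pop(0)  # -> lst = [2, 9, 9, 12, 94]
lst[1] = lst[0] + lst[-1]  # -> lst = [2, 96, 9, 12, 94]
result = lst  # -> result = [2, 96, 9, 12, 94]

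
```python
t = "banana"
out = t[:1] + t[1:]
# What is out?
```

Trace (tracking out):
t = 'banana'  # -> t = 'banana'
out = t[:1] + t[1:]  # -> out = 'banana'

Answer: 'banana'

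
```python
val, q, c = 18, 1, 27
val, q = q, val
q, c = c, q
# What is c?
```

Trace (tracking c):
val, q, c = (18, 1, 27)  # -> val = 18, q = 1, c = 27
val, q = (q, val)  # -> val = 1, q = 18
q, c = (c, q)  # -> q = 27, c = 18

Answer: 18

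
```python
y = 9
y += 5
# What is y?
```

Trace (tracking y):
y = 9  # -> y = 9
y += 5  # -> y = 14

Answer: 14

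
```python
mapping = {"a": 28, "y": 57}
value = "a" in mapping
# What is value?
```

Trace (tracking value):
mapping = {'a': 28, 'y': 57}  # -> mapping = {'a': 28, 'y': 57}
value = 'a' in mapping  # -> value = True

Answer: True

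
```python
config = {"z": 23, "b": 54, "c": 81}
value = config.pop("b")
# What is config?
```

Trace (tracking config):
config = {'z': 23, 'b': 54, 'c': 81}  # -> config = {'z': 23, 'b': 54, 'c': 81}
value = config.pop('b')  # -> value = 54

Answer: {'z': 23, 'c': 81}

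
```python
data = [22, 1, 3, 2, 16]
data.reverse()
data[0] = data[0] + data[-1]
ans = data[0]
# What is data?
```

Answer: [38, 2, 3, 1, 22]

Derivation:
Trace (tracking data):
data = [22, 1, 3, 2, 16]  # -> data = [22, 1, 3, 2, 16]
data.reverse()  # -> data = [16, 2, 3, 1, 22]
data[0] = data[0] + data[-1]  # -> data = [38, 2, 3, 1, 22]
ans = data[0]  # -> ans = 38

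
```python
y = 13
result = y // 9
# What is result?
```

Answer: 1

Derivation:
Trace (tracking result):
y = 13  # -> y = 13
result = y // 9  # -> result = 1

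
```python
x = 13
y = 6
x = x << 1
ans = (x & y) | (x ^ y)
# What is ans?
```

Answer: 30

Derivation:
Trace (tracking ans):
x = 13  # -> x = 13
y = 6  # -> y = 6
x = x << 1  # -> x = 26
ans = x & y | x ^ y  # -> ans = 30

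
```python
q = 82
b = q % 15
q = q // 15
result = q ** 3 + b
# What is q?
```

Answer: 5

Derivation:
Trace (tracking q):
q = 82  # -> q = 82
b = q % 15  # -> b = 7
q = q // 15  # -> q = 5
result = q ** 3 + b  # -> result = 132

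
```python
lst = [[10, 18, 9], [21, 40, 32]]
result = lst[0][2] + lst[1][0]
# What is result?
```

Trace (tracking result):
lst = [[10, 18, 9], [21, 40, 32]]  # -> lst = [[10, 18, 9], [21, 40, 32]]
result = lst[0][2] + lst[1][0]  # -> result = 30

Answer: 30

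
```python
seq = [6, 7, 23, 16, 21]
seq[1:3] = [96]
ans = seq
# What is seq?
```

Trace (tracking seq):
seq = [6, 7, 23, 16, 21]  # -> seq = [6, 7, 23, 16, 21]
seq[1:3] = [96]  # -> seq = [6, 96, 16, 21]
ans = seq  # -> ans = [6, 96, 16, 21]

Answer: [6, 96, 16, 21]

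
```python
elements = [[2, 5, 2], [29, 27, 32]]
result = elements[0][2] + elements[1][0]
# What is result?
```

Answer: 31

Derivation:
Trace (tracking result):
elements = [[2, 5, 2], [29, 27, 32]]  # -> elements = [[2, 5, 2], [29, 27, 32]]
result = elements[0][2] + elements[1][0]  # -> result = 31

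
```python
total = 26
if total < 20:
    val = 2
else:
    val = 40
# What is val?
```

Answer: 40

Derivation:
Trace (tracking val):
total = 26  # -> total = 26
if total < 20:  # condition is False
else:
    val = 40  # -> val = 40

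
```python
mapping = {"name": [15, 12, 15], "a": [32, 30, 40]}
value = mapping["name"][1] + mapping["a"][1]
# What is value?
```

Trace (tracking value):
mapping = {'name': [15, 12, 15], 'a': [32, 30, 40]}  # -> mapping = {'name': [15, 12, 15], 'a': [32, 30, 40]}
value = mapping['name'][1] + mapping['a'][1]  # -> value = 42

Answer: 42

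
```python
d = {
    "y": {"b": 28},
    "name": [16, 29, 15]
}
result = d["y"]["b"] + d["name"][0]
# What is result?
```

Answer: 44

Derivation:
Trace (tracking result):
d = {'y': {'b': 28}, 'name': [16, 29, 15]}  # -> d = {'y': {'b': 28}, 'name': [16, 29, 15]}
result = d['y']['b'] + d['name'][0]  # -> result = 44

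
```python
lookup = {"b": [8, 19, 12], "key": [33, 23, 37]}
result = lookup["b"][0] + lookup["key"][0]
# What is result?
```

Trace (tracking result):
lookup = {'b': [8, 19, 12], 'key': [33, 23, 37]}  # -> lookup = {'b': [8, 19, 12], 'key': [33, 23, 37]}
result = lookup['b'][0] + lookup['key'][0]  # -> result = 41

Answer: 41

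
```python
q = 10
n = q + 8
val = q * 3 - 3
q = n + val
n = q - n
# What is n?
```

Trace (tracking n):
q = 10  # -> q = 10
n = q + 8  # -> n = 18
val = q * 3 - 3  # -> val = 27
q = n + val  # -> q = 45
n = q - n  # -> n = 27

Answer: 27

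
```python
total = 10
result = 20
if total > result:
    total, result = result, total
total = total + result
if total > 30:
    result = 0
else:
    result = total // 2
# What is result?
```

Answer: 15

Derivation:
Trace (tracking result):
total = 10  # -> total = 10
result = 20  # -> result = 20
if total > result:  # condition is False
total = total + result  # -> total = 30
if total > 30:  # condition is False
else:
    result = total // 2  # -> result = 15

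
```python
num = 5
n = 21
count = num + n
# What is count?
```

Answer: 26

Derivation:
Trace (tracking count):
num = 5  # -> num = 5
n = 21  # -> n = 21
count = num + n  # -> count = 26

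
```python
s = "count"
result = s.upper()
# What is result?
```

Trace (tracking result):
s = 'count'  # -> s = 'count'
result = s.upper()  # -> result = 'COUNT'

Answer: 'COUNT'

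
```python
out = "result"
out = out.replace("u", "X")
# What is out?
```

Answer: 'resXlt'

Derivation:
Trace (tracking out):
out = 'result'  # -> out = 'result'
out = out.replace('u', 'X')  # -> out = 'resXlt'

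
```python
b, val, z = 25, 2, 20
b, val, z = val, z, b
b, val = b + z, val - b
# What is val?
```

Answer: 18

Derivation:
Trace (tracking val):
b, val, z = (25, 2, 20)  # -> b = 25, val = 2, z = 20
b, val, z = (val, z, b)  # -> b = 2, val = 20, z = 25
b, val = (b + z, val - b)  # -> b = 27, val = 18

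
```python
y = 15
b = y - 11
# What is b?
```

Trace (tracking b):
y = 15  # -> y = 15
b = y - 11  # -> b = 4

Answer: 4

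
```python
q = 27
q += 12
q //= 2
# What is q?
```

Answer: 19

Derivation:
Trace (tracking q):
q = 27  # -> q = 27
q += 12  # -> q = 39
q //= 2  # -> q = 19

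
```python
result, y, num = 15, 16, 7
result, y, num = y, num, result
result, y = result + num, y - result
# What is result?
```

Answer: 31

Derivation:
Trace (tracking result):
result, y, num = (15, 16, 7)  # -> result = 15, y = 16, num = 7
result, y, num = (y, num, result)  # -> result = 16, y = 7, num = 15
result, y = (result + num, y - result)  # -> result = 31, y = -9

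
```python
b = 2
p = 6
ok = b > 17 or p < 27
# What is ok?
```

Trace (tracking ok):
b = 2  # -> b = 2
p = 6  # -> p = 6
ok = b > 17 or p < 27  # -> ok = True

Answer: True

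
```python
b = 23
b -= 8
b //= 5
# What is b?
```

Trace (tracking b):
b = 23  # -> b = 23
b -= 8  # -> b = 15
b //= 5  # -> b = 3

Answer: 3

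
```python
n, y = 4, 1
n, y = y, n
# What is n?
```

Answer: 1

Derivation:
Trace (tracking n):
n, y = (4, 1)  # -> n = 4, y = 1
n, y = (y, n)  # -> n = 1, y = 4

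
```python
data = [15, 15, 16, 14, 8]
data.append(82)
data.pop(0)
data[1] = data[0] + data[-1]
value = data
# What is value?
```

Answer: [15, 97, 14, 8, 82]

Derivation:
Trace (tracking value):
data = [15, 15, 16, 14, 8]  # -> data = [15, 15, 16, 14, 8]
data.append(82)  # -> data = [15, 15, 16, 14, 8, 82]
data.pop(0)  # -> data = [15, 16, 14, 8, 82]
data[1] = data[0] + data[-1]  # -> data = [15, 97, 14, 8, 82]
value = data  # -> value = [15, 97, 14, 8, 82]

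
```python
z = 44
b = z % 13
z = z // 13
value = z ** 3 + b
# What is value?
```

Trace (tracking value):
z = 44  # -> z = 44
b = z % 13  # -> b = 5
z = z // 13  # -> z = 3
value = z ** 3 + b  # -> value = 32

Answer: 32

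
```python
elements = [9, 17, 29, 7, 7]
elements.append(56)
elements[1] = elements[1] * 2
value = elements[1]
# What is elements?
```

Answer: [9, 34, 29, 7, 7, 56]

Derivation:
Trace (tracking elements):
elements = [9, 17, 29, 7, 7]  # -> elements = [9, 17, 29, 7, 7]
elements.append(56)  # -> elements = [9, 17, 29, 7, 7, 56]
elements[1] = elements[1] * 2  # -> elements = [9, 34, 29, 7, 7, 56]
value = elements[1]  # -> value = 34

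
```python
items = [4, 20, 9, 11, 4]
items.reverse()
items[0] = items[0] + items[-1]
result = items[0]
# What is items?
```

Trace (tracking items):
items = [4, 20, 9, 11, 4]  # -> items = [4, 20, 9, 11, 4]
items.reverse()  # -> items = [4, 11, 9, 20, 4]
items[0] = items[0] + items[-1]  # -> items = [8, 11, 9, 20, 4]
result = items[0]  # -> result = 8

Answer: [8, 11, 9, 20, 4]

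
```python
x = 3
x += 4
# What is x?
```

Trace (tracking x):
x = 3  # -> x = 3
x += 4  # -> x = 7

Answer: 7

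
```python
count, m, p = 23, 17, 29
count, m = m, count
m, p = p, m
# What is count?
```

Answer: 17

Derivation:
Trace (tracking count):
count, m, p = (23, 17, 29)  # -> count = 23, m = 17, p = 29
count, m = (m, count)  # -> count = 17, m = 23
m, p = (p, m)  # -> m = 29, p = 23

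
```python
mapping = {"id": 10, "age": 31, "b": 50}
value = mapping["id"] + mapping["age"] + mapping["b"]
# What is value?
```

Answer: 91

Derivation:
Trace (tracking value):
mapping = {'id': 10, 'age': 31, 'b': 50}  # -> mapping = {'id': 10, 'age': 31, 'b': 50}
value = mapping['id'] + mapping['age'] + mapping['b']  # -> value = 91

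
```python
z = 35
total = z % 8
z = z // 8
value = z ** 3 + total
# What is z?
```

Answer: 4

Derivation:
Trace (tracking z):
z = 35  # -> z = 35
total = z % 8  # -> total = 3
z = z // 8  # -> z = 4
value = z ** 3 + total  # -> value = 67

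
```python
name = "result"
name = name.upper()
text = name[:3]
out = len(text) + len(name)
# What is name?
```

Trace (tracking name):
name = 'result'  # -> name = 'result'
name = name.upper()  # -> name = 'RESULT'
text = name[:3]  # -> text = 'RES'
out = len(text) + len(name)  # -> out = 9

Answer: 'RESULT'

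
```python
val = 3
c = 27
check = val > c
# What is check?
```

Trace (tracking check):
val = 3  # -> val = 3
c = 27  # -> c = 27
check = val > c  # -> check = False

Answer: False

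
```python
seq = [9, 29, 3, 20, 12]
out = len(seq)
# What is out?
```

Trace (tracking out):
seq = [9, 29, 3, 20, 12]  # -> seq = [9, 29, 3, 20, 12]
out = len(seq)  # -> out = 5

Answer: 5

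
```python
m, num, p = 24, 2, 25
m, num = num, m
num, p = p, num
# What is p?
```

Answer: 24

Derivation:
Trace (tracking p):
m, num, p = (24, 2, 25)  # -> m = 24, num = 2, p = 25
m, num = (num, m)  # -> m = 2, num = 24
num, p = (p, num)  # -> num = 25, p = 24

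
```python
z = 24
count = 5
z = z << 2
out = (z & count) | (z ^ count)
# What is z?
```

Trace (tracking z):
z = 24  # -> z = 24
count = 5  # -> count = 5
z = z << 2  # -> z = 96
out = z & count | z ^ count  # -> out = 101

Answer: 96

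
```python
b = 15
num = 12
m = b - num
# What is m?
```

Trace (tracking m):
b = 15  # -> b = 15
num = 12  # -> num = 12
m = b - num  # -> m = 3

Answer: 3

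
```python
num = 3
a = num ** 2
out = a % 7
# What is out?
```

Trace (tracking out):
num = 3  # -> num = 3
a = num ** 2  # -> a = 9
out = a % 7  # -> out = 2

Answer: 2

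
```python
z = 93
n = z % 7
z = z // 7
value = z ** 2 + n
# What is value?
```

Answer: 171

Derivation:
Trace (tracking value):
z = 93  # -> z = 93
n = z % 7  # -> n = 2
z = z // 7  # -> z = 13
value = z ** 2 + n  # -> value = 171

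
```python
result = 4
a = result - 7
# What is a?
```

Trace (tracking a):
result = 4  # -> result = 4
a = result - 7  # -> a = -3

Answer: -3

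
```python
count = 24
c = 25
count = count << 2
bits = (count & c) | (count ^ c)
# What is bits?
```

Trace (tracking bits):
count = 24  # -> count = 24
c = 25  # -> c = 25
count = count << 2  # -> count = 96
bits = count & c | count ^ c  # -> bits = 121

Answer: 121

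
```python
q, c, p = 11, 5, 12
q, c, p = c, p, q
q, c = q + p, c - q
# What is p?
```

Answer: 11

Derivation:
Trace (tracking p):
q, c, p = (11, 5, 12)  # -> q = 11, c = 5, p = 12
q, c, p = (c, p, q)  # -> q = 5, c = 12, p = 11
q, c = (q + p, c - q)  # -> q = 16, c = 7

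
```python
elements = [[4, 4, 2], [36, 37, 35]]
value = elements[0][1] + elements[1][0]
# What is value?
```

Answer: 40

Derivation:
Trace (tracking value):
elements = [[4, 4, 2], [36, 37, 35]]  # -> elements = [[4, 4, 2], [36, 37, 35]]
value = elements[0][1] + elements[1][0]  # -> value = 40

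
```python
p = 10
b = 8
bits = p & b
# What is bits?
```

Answer: 8

Derivation:
Trace (tracking bits):
p = 10  # -> p = 10
b = 8  # -> b = 8
bits = p & b  # -> bits = 8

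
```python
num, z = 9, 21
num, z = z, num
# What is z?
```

Answer: 9

Derivation:
Trace (tracking z):
num, z = (9, 21)  # -> num = 9, z = 21
num, z = (z, num)  # -> num = 21, z = 9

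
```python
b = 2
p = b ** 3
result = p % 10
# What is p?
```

Trace (tracking p):
b = 2  # -> b = 2
p = b ** 3  # -> p = 8
result = p % 10  # -> result = 8

Answer: 8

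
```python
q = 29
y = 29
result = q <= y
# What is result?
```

Trace (tracking result):
q = 29  # -> q = 29
y = 29  # -> y = 29
result = q <= y  # -> result = True

Answer: True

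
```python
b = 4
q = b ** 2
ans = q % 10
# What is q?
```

Answer: 16

Derivation:
Trace (tracking q):
b = 4  # -> b = 4
q = b ** 2  # -> q = 16
ans = q % 10  # -> ans = 6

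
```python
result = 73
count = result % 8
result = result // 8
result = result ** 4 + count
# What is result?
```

Trace (tracking result):
result = 73  # -> result = 73
count = result % 8  # -> count = 1
result = result // 8  # -> result = 9
result = result ** 4 + count  # -> result = 6562

Answer: 6562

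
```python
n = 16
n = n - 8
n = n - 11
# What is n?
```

Answer: -3

Derivation:
Trace (tracking n):
n = 16  # -> n = 16
n = n - 8  # -> n = 8
n = n - 11  # -> n = -3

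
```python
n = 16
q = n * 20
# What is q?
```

Answer: 320

Derivation:
Trace (tracking q):
n = 16  # -> n = 16
q = n * 20  # -> q = 320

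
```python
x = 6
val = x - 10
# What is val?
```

Trace (tracking val):
x = 6  # -> x = 6
val = x - 10  # -> val = -4

Answer: -4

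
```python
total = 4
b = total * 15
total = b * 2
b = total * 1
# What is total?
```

Answer: 120

Derivation:
Trace (tracking total):
total = 4  # -> total = 4
b = total * 15  # -> b = 60
total = b * 2  # -> total = 120
b = total * 1  # -> b = 120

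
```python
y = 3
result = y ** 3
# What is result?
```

Answer: 27

Derivation:
Trace (tracking result):
y = 3  # -> y = 3
result = y ** 3  # -> result = 27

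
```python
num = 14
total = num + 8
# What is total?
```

Answer: 22

Derivation:
Trace (tracking total):
num = 14  # -> num = 14
total = num + 8  # -> total = 22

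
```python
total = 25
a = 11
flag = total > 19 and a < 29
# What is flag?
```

Trace (tracking flag):
total = 25  # -> total = 25
a = 11  # -> a = 11
flag = total > 19 and a < 29  # -> flag = True

Answer: True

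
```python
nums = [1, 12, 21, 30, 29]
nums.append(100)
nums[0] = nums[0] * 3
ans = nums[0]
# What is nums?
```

Answer: [3, 12, 21, 30, 29, 100]

Derivation:
Trace (tracking nums):
nums = [1, 12, 21, 30, 29]  # -> nums = [1, 12, 21, 30, 29]
nums.append(100)  # -> nums = [1, 12, 21, 30, 29, 100]
nums[0] = nums[0] * 3  # -> nums = [3, 12, 21, 30, 29, 100]
ans = nums[0]  # -> ans = 3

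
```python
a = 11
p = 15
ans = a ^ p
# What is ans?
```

Trace (tracking ans):
a = 11  # -> a = 11
p = 15  # -> p = 15
ans = a ^ p  # -> ans = 4

Answer: 4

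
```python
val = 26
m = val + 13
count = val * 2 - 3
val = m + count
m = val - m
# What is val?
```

Trace (tracking val):
val = 26  # -> val = 26
m = val + 13  # -> m = 39
count = val * 2 - 3  # -> count = 49
val = m + count  # -> val = 88
m = val - m  # -> m = 49

Answer: 88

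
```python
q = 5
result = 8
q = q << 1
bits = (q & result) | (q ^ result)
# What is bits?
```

Answer: 10

Derivation:
Trace (tracking bits):
q = 5  # -> q = 5
result = 8  # -> result = 8
q = q << 1  # -> q = 10
bits = q & result | q ^ result  # -> bits = 10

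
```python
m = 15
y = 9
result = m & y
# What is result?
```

Trace (tracking result):
m = 15  # -> m = 15
y = 9  # -> y = 9
result = m & y  # -> result = 9

Answer: 9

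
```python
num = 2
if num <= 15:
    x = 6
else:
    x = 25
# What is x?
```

Trace (tracking x):
num = 2  # -> num = 2
if num <= 15:  # condition is True
    x = 6  # -> x = 6

Answer: 6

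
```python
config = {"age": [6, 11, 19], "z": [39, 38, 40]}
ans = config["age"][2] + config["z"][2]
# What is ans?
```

Answer: 59

Derivation:
Trace (tracking ans):
config = {'age': [6, 11, 19], 'z': [39, 38, 40]}  # -> config = {'age': [6, 11, 19], 'z': [39, 38, 40]}
ans = config['age'][2] + config['z'][2]  # -> ans = 59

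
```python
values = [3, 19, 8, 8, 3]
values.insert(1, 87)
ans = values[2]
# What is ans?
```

Trace (tracking ans):
values = [3, 19, 8, 8, 3]  # -> values = [3, 19, 8, 8, 3]
values.insert(1, 87)  # -> values = [3, 87, 19, 8, 8, 3]
ans = values[2]  # -> ans = 19

Answer: 19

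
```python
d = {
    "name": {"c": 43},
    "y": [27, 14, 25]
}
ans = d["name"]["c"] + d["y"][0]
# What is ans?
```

Trace (tracking ans):
d = {'name': {'c': 43}, 'y': [27, 14, 25]}  # -> d = {'name': {'c': 43}, 'y': [27, 14, 25]}
ans = d['name']['c'] + d['y'][0]  # -> ans = 70

Answer: 70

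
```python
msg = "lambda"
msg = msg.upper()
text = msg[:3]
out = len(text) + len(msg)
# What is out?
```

Trace (tracking out):
msg = 'lambda'  # -> msg = 'lambda'
msg = msg.upper()  # -> msg = 'LAMBDA'
text = msg[:3]  # -> text = 'LAM'
out = len(text) + len(msg)  # -> out = 9

Answer: 9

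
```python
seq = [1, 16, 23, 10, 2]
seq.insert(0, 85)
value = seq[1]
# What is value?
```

Trace (tracking value):
seq = [1, 16, 23, 10, 2]  # -> seq = [1, 16, 23, 10, 2]
seq.insert(0, 85)  # -> seq = [85, 1, 16, 23, 10, 2]
value = seq[1]  # -> value = 1

Answer: 1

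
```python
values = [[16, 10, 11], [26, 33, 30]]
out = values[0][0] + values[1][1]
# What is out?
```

Answer: 49

Derivation:
Trace (tracking out):
values = [[16, 10, 11], [26, 33, 30]]  # -> values = [[16, 10, 11], [26, 33, 30]]
out = values[0][0] + values[1][1]  # -> out = 49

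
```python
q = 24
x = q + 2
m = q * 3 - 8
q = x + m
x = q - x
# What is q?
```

Trace (tracking q):
q = 24  # -> q = 24
x = q + 2  # -> x = 26
m = q * 3 - 8  # -> m = 64
q = x + m  # -> q = 90
x = q - x  # -> x = 64

Answer: 90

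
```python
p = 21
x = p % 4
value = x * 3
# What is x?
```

Trace (tracking x):
p = 21  # -> p = 21
x = p % 4  # -> x = 1
value = x * 3  # -> value = 3

Answer: 1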